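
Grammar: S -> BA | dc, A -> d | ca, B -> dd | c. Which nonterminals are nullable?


A nonterminal is nullable iff some alternative derives ε (directly, or every symbol in it is nullable)
Nullable: {}


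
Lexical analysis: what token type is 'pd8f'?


Pattern: letter/underscore followed by alphanumerics, not a keyword
Type: IDENTIFIER


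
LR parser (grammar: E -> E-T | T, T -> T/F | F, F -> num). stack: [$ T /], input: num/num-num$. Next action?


no handle; shift 'num'
Action: shift


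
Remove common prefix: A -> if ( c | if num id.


Common prefix: 'if'
Factored: A -> if A', A' -> ( c | num id


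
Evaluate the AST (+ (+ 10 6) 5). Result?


Evaluate inner: (+ 10 6) = 16
Evaluate root: (+ 16 5) = 21
Result: 21


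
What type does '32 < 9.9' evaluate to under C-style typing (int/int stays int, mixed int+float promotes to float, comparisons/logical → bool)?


Operand types: int < float
Rule: comparison yields bool
Result type: bool


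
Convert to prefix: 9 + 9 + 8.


left-to-right (same/higher precedence on left): tree is (+ (+ 9 9) 8)
Prefix: + + 9 9 8


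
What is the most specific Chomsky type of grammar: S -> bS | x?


Right-linear: every RHS is a terminal or a terminal followed by one nonterminal
Classification: Type 3 (Regular)


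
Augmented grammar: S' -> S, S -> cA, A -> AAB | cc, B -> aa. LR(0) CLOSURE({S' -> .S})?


Start: S' -> .S
For each item with dot before a nonterminal B, add B -> .γ for every B-production
Closure: [S' -> .S, S -> .cA]


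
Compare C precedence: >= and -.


'-' is additive (level 9); '>=' is relational (level 7)
Higher level binds tighter
'-' has higher precedence than '>='


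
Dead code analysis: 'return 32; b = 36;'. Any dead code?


statement follows a return and is unreachable
Dead: 'b = 36'


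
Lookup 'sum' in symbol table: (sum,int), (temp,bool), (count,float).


Lookup 'sum' → type int


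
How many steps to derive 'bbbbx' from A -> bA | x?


Derivation: A => bA => bbA => bbbA => bbbbA => bbbbx
Steps: 5


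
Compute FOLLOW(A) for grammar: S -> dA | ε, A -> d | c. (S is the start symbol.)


$ ∈ FOLLOW(S). For each A -> αBβ: add FIRST(β)\{ε} to FOLLOW(B); if β nullable, add FOLLOW(A).
FOLLOW(A) = {$}


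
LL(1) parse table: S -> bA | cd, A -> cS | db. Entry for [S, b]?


For [S, b]: 'b' ∈ FIRST(bA)
Entry: S -> bA


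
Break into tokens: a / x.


Scan left to right, longest-match per lexeme
Tokens: ID(a), OP(/), ID(x)


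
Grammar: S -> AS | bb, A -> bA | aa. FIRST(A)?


Per alternative of A: FIRST(bA) = {b}; FIRST(aa) = {a}
FIRST(A) = {a, b}


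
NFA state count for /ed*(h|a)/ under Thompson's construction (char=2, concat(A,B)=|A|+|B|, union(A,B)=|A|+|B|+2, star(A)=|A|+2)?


Syntax tree has 4 char leaf(s), 1 union(s), 1 star(s)
chars contribute 4×2 = 8; each union adds +2; each star adds +2
Total: 8 + 2 + 2 = 12 states


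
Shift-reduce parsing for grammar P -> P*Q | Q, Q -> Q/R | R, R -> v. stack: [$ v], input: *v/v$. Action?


'v' on top is the handle for R -> v
Action: reduce (R -> v)


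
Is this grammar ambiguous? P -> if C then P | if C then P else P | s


dangling else: 'if C then if C then s else s' parses two ways
Ambiguous


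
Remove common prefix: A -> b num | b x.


Common prefix: 'b'
Factored: A -> b A', A' -> num | x


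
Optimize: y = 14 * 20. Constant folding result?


14 * 20 = 280 at compile time
Optimized: y = 280


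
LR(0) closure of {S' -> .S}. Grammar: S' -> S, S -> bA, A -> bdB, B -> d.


Start: S' -> .S
For each item with dot before a nonterminal B, add B -> .γ for every B-production
Closure: [S' -> .S, S -> .bA]


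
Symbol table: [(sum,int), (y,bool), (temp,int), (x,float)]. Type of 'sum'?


Lookup 'sum' → type int


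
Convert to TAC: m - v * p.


Break into single-operator statements:
t1 = v * p
t2 = m - t1


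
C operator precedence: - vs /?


'/' is multiplicative (level 10); '-' is additive (level 9)
Higher level binds tighter
'/' has higher precedence than '-'


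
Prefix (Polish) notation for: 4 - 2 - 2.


left-to-right (same/higher precedence on left): tree is (- (- 4 2) 2)
Prefix: - - 4 2 2


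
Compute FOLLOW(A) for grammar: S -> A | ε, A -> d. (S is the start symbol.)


$ ∈ FOLLOW(S). For each A -> αBβ: add FIRST(β)\{ε} to FOLLOW(B); if β nullable, add FOLLOW(A).
FOLLOW(A) = {$}


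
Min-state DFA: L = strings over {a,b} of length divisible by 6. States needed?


Track length mod 6: states 0..5, accept at 0
Minimal DFA: 6 states


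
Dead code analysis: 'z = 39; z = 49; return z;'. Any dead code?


first assignment to z is overwritten before any read
Dead: 'z = 39'


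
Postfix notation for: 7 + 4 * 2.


* has higher precedence, evaluate 4*2 first
Postfix: 7 4 2 * +


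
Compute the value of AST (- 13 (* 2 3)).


Evaluate inner: (* 2 3) = 6
Evaluate root: (- 13 6) = 7
Result: 7


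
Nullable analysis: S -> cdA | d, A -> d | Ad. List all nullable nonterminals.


A nonterminal is nullable iff some alternative derives ε (directly, or every symbol in it is nullable)
Nullable: {}


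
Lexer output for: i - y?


Scan left to right, longest-match per lexeme
Tokens: ID(i), OP(-), ID(y)


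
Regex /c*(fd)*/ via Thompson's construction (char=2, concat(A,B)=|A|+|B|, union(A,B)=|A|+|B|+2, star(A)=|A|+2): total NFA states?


Syntax tree has 3 char leaf(s), 0 union(s), 2 star(s)
chars contribute 3×2 = 6; each union adds +2; each star adds +2
Total: 6 + 0 + 4 = 10 states


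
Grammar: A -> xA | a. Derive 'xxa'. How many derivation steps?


Derivation: A => xA => xxA => xxa
Steps: 3


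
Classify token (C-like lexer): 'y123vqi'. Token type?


Pattern: letter/underscore followed by alphanumerics, not a keyword
Type: IDENTIFIER


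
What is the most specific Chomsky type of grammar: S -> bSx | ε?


Single nonterminal LHS, but b^n x^n is not regular
Classification: Type 2 (Context-Free)


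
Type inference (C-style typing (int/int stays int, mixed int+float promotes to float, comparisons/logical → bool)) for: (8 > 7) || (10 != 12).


Operand types: bool || bool
Rule: logical operators take bool operands and yield bool
Result type: bool


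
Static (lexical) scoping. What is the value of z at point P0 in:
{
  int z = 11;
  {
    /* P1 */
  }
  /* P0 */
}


z declared in the same block as P0
z = 11


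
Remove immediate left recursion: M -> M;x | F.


Left-recursive alternatives: M;x; non-recursive: F
Introduce M': M -> FM', M' -> ;xM' | ε


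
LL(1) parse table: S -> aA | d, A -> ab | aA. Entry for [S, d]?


For [S, d]: 'd' ∈ FIRST(d)
Entry: S -> d


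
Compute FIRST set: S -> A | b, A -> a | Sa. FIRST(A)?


Per alternative of A: FIRST(a) = {a}; FIRST(Sa) = {a, b}
FIRST(A) = {a, b}


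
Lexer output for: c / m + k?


Scan left to right, longest-match per lexeme
Tokens: ID(c), OP(/), ID(m), OP(+), ID(k)


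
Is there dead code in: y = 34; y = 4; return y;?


first assignment to y is overwritten before any read
Dead: 'y = 34'


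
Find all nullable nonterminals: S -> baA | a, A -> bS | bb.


A nonterminal is nullable iff some alternative derives ε (directly, or every symbol in it is nullable)
Nullable: {}


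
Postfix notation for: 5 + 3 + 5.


Left to right (same or higher precedence on left)
Postfix: 5 3 + 5 +


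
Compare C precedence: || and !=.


'!=' is equality (level 6); '||' is logical OR (level 1)
Higher level binds tighter
'!=' has higher precedence than '||'


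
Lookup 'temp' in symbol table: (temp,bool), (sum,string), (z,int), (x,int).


Lookup 'temp' → type bool


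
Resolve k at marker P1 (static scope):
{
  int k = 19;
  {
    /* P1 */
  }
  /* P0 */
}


P1's block does not declare k; resolves to the enclosing declaration at depth 0
k = 19


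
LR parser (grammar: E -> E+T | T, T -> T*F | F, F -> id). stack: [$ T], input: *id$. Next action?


shift '*' to continue T -> T*F
Action: shift


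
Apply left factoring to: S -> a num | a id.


Common prefix: 'a'
Factored: S -> a S', S' -> num | id


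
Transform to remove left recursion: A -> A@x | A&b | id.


Left-recursive alternatives: A@x, A&b; non-recursive: id
Introduce A': A -> idA', A' -> @xA' | &bA' | ε


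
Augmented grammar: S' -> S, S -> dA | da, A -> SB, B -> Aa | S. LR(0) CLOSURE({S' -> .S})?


Start: S' -> .S
For each item with dot before a nonterminal B, add B -> .γ for every B-production
Closure: [S' -> .S, S -> .dA, S -> .da]


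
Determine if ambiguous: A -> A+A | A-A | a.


'a+a-a' has two parse trees (no precedence encoded between + and -)
Ambiguous


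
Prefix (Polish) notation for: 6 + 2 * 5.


'*' binds tighter: tree is (+ 6 (* 2 5))
Prefix: + 6 * 2 5


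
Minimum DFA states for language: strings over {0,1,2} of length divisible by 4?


Track length mod 4: states 0..3, accept at 0
Minimal DFA: 4 states


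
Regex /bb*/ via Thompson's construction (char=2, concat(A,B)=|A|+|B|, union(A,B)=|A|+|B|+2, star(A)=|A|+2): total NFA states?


Syntax tree has 2 char leaf(s), 0 union(s), 1 star(s)
chars contribute 2×2 = 4; each union adds +2; each star adds +2
Total: 4 + 0 + 2 = 6 states


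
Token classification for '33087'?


Pattern: digits only
Type: INTEGER_LITERAL


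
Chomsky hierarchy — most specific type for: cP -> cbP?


LHS has context (more than one symbol) and |LHS| ≤ |RHS|
Classification: Type 1 (Context-Sensitive)


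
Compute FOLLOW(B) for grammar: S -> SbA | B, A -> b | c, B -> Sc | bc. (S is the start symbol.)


$ ∈ FOLLOW(S). For each A -> αBβ: add FIRST(β)\{ε} to FOLLOW(B); if β nullable, add FOLLOW(A).
FOLLOW(B) = {$, b, c}


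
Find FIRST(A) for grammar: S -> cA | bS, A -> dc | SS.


Per alternative of A: FIRST(dc) = {d}; FIRST(SS) = {b, c}
FIRST(A) = {b, c, d}


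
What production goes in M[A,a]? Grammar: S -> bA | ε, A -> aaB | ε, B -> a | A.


For [A, a]: 'a' ∈ FIRST(aaB)
Entry: A -> aaB


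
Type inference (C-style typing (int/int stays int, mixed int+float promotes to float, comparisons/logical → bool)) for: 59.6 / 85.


Operand types: float / int
Rule: mixed int/float promotes to float; int/int stays int
Result type: float


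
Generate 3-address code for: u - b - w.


Break into single-operator statements:
t1 = u - b
t2 = t1 - w


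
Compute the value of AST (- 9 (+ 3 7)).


Evaluate inner: (+ 3 7) = 10
Evaluate root: (- 9 10) = -1
Result: -1


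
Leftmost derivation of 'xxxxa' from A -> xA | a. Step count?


Derivation: A => xA => xxA => xxxA => xxxxA => xxxxa
Steps: 5


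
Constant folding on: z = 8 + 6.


8 + 6 = 14 at compile time
Optimized: z = 14


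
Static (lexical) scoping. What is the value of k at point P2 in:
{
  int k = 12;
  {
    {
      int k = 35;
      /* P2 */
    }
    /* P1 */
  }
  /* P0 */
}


k declared in the same block as P2
k = 35


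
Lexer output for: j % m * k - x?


Scan left to right, longest-match per lexeme
Tokens: ID(j), OP(%), ID(m), OP(*), ID(k), OP(-), ID(x)


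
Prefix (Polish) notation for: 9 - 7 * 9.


'*' binds tighter: tree is (- 9 (* 7 9))
Prefix: - 9 * 7 9


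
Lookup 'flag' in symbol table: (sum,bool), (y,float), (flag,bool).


Lookup 'flag' → type bool


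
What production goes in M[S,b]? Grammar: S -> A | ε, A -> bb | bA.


For [S, b]: 'b' ∈ FIRST(A)
Entry: S -> A


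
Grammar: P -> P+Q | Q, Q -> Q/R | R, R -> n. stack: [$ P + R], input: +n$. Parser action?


'R' (not preceded by Q/) is the handle for Q -> R
Action: reduce (Q -> R)


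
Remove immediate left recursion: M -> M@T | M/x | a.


Left-recursive alternatives: M@T, M/x; non-recursive: a
Introduce M': M -> aM', M' -> @TM' | /xM' | ε


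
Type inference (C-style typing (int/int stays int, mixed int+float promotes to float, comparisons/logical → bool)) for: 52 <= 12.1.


Operand types: int <= float
Rule: comparison yields bool
Result type: bool


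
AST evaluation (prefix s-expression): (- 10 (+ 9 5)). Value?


Evaluate inner: (+ 9 5) = 14
Evaluate root: (- 10 14) = -4
Result: -4


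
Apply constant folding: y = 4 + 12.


4 + 12 = 16 at compile time
Optimized: y = 16


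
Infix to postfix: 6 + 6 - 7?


Left to right (same or higher precedence on left)
Postfix: 6 6 + 7 -


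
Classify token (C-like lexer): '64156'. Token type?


Pattern: digits only
Type: INTEGER_LITERAL


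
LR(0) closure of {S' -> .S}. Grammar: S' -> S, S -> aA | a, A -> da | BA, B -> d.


Start: S' -> .S
For each item with dot before a nonterminal B, add B -> .γ for every B-production
Closure: [S' -> .S, S -> .aA, S -> .a]


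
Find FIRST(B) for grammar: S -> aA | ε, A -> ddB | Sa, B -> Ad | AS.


Per alternative of B: FIRST(Ad) = {a, d}; FIRST(AS) = {a, d}
FIRST(B) = {a, d}


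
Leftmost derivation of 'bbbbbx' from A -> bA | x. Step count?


Derivation: A => bA => bbA => bbbA => bbbbA => bbbbbA => bbbbbx
Steps: 6


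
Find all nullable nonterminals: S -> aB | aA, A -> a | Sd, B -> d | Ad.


A nonterminal is nullable iff some alternative derives ε (directly, or every symbol in it is nullable)
Nullable: {}


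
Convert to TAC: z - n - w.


Break into single-operator statements:
t1 = z - n
t2 = t1 - w


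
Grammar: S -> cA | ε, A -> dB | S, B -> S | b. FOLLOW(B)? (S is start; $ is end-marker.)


$ ∈ FOLLOW(S). For each A -> αBβ: add FIRST(β)\{ε} to FOLLOW(B); if β nullable, add FOLLOW(A).
FOLLOW(B) = {$}


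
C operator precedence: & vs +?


'+' is additive (level 9); '&' is bitwise AND (level 5)
Higher level binds tighter
'+' has higher precedence than '&'


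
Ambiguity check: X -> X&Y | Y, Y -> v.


precedence layered via separate nonterminal Y: deterministic
Unambiguous


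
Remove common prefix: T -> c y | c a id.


Common prefix: 'c'
Factored: T -> c T', T' -> y | a id


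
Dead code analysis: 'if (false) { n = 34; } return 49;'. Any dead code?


condition is constant false, so the whole block is unreachable
Dead: 'if (false) { n = 34; }'


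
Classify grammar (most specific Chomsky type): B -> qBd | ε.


Single nonterminal LHS, but q^n d^n is not regular
Classification: Type 2 (Context-Free)


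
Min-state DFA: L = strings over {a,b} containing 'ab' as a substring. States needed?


KMP-style automaton: 2 progress states + 1 absorbing accept = 3
Minimal DFA: 3 states


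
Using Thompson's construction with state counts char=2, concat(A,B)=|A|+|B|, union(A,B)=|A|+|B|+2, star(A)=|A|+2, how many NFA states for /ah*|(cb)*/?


Syntax tree has 4 char leaf(s), 1 union(s), 2 star(s)
chars contribute 4×2 = 8; each union adds +2; each star adds +2
Total: 8 + 2 + 4 = 14 states


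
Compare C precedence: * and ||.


'*' is multiplicative (level 10); '||' is logical OR (level 1)
Higher level binds tighter
'*' has higher precedence than '||'


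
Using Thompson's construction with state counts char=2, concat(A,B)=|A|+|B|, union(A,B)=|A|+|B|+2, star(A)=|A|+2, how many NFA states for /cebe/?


Syntax tree has 4 char leaf(s), 0 union(s), 0 star(s)
chars contribute 4×2 = 8; each union adds +2; each star adds +2
Total: 8 + 0 + 0 = 8 states


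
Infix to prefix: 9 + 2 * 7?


'*' binds tighter: tree is (+ 9 (* 2 7))
Prefix: + 9 * 2 7


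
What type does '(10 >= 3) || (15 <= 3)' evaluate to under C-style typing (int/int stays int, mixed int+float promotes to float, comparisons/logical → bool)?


Operand types: bool || bool
Rule: logical operators take bool operands and yield bool
Result type: bool


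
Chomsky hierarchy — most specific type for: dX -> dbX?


LHS has context (more than one symbol) and |LHS| ≤ |RHS|
Classification: Type 1 (Context-Sensitive)


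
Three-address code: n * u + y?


Break into single-operator statements:
t1 = n * u
t2 = t1 + y


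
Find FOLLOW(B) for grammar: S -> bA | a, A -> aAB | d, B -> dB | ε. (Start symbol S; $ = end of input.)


$ ∈ FOLLOW(S). For each A -> αBβ: add FIRST(β)\{ε} to FOLLOW(B); if β nullable, add FOLLOW(A).
FOLLOW(B) = {$, d}


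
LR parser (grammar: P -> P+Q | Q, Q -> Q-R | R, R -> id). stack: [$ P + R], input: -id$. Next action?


'R' (not preceded by Q-) is the handle for Q -> R
Action: reduce (Q -> R)


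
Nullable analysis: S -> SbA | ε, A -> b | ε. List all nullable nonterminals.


A nonterminal is nullable iff some alternative derives ε (directly, or every symbol in it is nullable)
Nullable: {A, S}


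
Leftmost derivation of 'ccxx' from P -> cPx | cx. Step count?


Derivation: P => cPx => ccxx
Steps: 2


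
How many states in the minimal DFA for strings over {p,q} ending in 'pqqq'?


Track the longest suffix of input matching a prefix of 'pqqq': 5 classes (prefixes of length 0..4)
Minimal DFA: 5 states


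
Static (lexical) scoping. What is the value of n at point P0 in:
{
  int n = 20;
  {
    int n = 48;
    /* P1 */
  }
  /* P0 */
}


n declared in the same block as P0
n = 20


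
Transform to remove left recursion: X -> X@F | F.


Left-recursive alternatives: X@F; non-recursive: F
Introduce X': X -> FX', X' -> @FX' | ε


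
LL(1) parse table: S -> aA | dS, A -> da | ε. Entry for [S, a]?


For [S, a]: 'a' ∈ FIRST(aA)
Entry: S -> aA


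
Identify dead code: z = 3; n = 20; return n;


z is assigned but never read
Dead: 'z = 3'


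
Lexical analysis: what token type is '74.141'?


Pattern: digits with a decimal point
Type: FLOAT_LITERAL


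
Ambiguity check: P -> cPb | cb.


balanced c^n…b^n: each string has a unique parse
Unambiguous


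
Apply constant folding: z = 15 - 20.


15 - 20 = -5 at compile time
Optimized: z = -5


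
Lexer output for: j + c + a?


Scan left to right, longest-match per lexeme
Tokens: ID(j), OP(+), ID(c), OP(+), ID(a)


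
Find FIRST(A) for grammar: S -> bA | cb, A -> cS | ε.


Per alternative of A: FIRST(cS) = {c}; FIRST(ε) = {ε}
FIRST(A) = {c, ε}


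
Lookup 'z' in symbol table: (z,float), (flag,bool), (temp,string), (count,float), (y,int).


Lookup 'z' → type float


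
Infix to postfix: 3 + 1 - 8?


Left to right (same or higher precedence on left)
Postfix: 3 1 + 8 -


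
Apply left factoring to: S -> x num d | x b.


Common prefix: 'x'
Factored: S -> x S', S' -> num d | b


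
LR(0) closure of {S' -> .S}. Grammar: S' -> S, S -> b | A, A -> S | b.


Start: S' -> .S
For each item with dot before a nonterminal B, add B -> .γ for every B-production
Closure: [S' -> .S, S -> .b, S -> .A, A -> .S, A -> .b]


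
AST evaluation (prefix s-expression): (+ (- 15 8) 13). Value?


Evaluate inner: (- 15 8) = 7
Evaluate root: (+ 7 13) = 20
Result: 20


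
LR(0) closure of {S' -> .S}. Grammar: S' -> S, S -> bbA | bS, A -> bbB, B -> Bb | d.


Start: S' -> .S
For each item with dot before a nonterminal B, add B -> .γ for every B-production
Closure: [S' -> .S, S -> .bbA, S -> .bS]


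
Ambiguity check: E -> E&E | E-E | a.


'a&a-a' has two parse trees (no precedence encoded between & and -)
Ambiguous


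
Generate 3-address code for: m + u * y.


Break into single-operator statements:
t1 = u * y
t2 = m + t1


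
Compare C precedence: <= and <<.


'<<' is shift (level 8); '<=' is relational (level 7)
Higher level binds tighter
'<<' has higher precedence than '<='


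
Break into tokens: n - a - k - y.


Scan left to right, longest-match per lexeme
Tokens: ID(n), OP(-), ID(a), OP(-), ID(k), OP(-), ID(y)


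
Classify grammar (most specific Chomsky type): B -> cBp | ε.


Single nonterminal LHS, but c^n p^n is not regular
Classification: Type 2 (Context-Free)


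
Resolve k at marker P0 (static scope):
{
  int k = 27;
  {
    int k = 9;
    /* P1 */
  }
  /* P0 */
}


k declared in the same block as P0
k = 27


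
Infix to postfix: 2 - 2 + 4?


Left to right (same or higher precedence on left)
Postfix: 2 2 - 4 +


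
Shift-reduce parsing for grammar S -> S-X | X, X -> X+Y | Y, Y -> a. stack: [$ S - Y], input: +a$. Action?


'Y' (not preceded by X+) is the handle for X -> Y
Action: reduce (X -> Y)


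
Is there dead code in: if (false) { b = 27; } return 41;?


condition is constant false, so the whole block is unreachable
Dead: 'if (false) { b = 27; }'


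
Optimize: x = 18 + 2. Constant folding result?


18 + 2 = 20 at compile time
Optimized: x = 20


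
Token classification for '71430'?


Pattern: digits only
Type: INTEGER_LITERAL


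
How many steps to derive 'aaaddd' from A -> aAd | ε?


Derivation: A => aAd => aaAdd => aaaAddd => aaaddd
Steps: 4


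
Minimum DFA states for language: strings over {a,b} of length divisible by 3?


Track length mod 3: states 0..2, accept at 0
Minimal DFA: 3 states


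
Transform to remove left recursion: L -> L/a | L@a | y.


Left-recursive alternatives: L/a, L@a; non-recursive: y
Introduce L': L -> yL', L' -> /aL' | @aL' | ε


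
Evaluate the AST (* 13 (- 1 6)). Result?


Evaluate inner: (- 1 6) = -5
Evaluate root: (* 13 -5) = -65
Result: -65


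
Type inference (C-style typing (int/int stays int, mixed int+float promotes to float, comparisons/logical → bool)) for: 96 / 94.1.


Operand types: int / float
Rule: mixed int/float promotes to float; int/int stays int
Result type: float


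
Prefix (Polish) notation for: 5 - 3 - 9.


left-to-right (same/higher precedence on left): tree is (- (- 5 3) 9)
Prefix: - - 5 3 9


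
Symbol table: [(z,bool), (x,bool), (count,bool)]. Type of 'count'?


Lookup 'count' → type bool


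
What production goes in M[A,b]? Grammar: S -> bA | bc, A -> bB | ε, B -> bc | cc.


For [A, b]: 'b' ∈ FIRST(bB)
Entry: A -> bB


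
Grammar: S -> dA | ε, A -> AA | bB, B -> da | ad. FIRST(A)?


Per alternative of A: FIRST(AA) = {b}; FIRST(bB) = {b}
FIRST(A) = {b}


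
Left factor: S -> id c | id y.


Common prefix: 'id'
Factored: S -> id S', S' -> c | y


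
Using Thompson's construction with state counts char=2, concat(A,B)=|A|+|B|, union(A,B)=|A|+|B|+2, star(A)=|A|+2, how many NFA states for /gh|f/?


Syntax tree has 3 char leaf(s), 1 union(s), 0 star(s)
chars contribute 3×2 = 6; each union adds +2; each star adds +2
Total: 6 + 2 + 0 = 8 states


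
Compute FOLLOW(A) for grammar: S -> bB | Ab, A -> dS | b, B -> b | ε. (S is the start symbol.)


$ ∈ FOLLOW(S). For each A -> αBβ: add FIRST(β)\{ε} to FOLLOW(B); if β nullable, add FOLLOW(A).
FOLLOW(A) = {b}


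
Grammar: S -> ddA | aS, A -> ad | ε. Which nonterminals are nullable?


A nonterminal is nullable iff some alternative derives ε (directly, or every symbol in it is nullable)
Nullable: {A}


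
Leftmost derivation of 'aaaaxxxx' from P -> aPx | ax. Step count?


Derivation: P => aPx => aaPxx => aaaPxxx => aaaaxxxx
Steps: 4


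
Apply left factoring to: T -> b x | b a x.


Common prefix: 'b'
Factored: T -> b T', T' -> x | a x


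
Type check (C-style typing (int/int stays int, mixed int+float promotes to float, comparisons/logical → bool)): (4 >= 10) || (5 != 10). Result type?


Operand types: bool || bool
Rule: logical operators take bool operands and yield bool
Result type: bool


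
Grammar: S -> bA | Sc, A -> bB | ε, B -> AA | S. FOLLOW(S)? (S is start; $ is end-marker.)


$ ∈ FOLLOW(S). For each A -> αBβ: add FIRST(β)\{ε} to FOLLOW(B); if β nullable, add FOLLOW(A).
FOLLOW(S) = {$, b, c}


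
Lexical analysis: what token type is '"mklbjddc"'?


Pattern: double-quoted sequence
Type: STRING_LITERAL


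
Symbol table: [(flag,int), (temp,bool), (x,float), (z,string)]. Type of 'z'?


Lookup 'z' → type string


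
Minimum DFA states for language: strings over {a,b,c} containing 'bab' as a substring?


KMP-style automaton: 3 progress states + 1 absorbing accept = 4
Minimal DFA: 4 states


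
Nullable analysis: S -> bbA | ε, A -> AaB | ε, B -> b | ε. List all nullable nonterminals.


A nonterminal is nullable iff some alternative derives ε (directly, or every symbol in it is nullable)
Nullable: {A, B, S}


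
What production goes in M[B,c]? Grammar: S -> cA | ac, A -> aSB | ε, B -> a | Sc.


For [B, c]: 'c' ∈ FIRST(Sc)
Entry: B -> Sc


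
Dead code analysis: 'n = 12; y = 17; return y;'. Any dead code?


n is assigned but never read
Dead: 'n = 12'


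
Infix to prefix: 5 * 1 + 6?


left-to-right (same/higher precedence on left): tree is (+ (* 5 1) 6)
Prefix: + * 5 1 6


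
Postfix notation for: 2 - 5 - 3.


Left to right (same or higher precedence on left)
Postfix: 2 5 - 3 -


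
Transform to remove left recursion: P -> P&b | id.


Left-recursive alternatives: P&b; non-recursive: id
Introduce P': P -> idP', P' -> &bP' | ε


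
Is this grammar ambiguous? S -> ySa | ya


balanced y^n…a^n: each string has a unique parse
Unambiguous


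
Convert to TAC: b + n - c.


Break into single-operator statements:
t1 = b + n
t2 = t1 - c


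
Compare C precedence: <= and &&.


'<=' is relational (level 7); '&&' is logical AND (level 2)
Higher level binds tighter
'<=' has higher precedence than '&&'


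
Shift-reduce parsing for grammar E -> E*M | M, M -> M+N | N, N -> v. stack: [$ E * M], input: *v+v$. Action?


handle 'E*M' on top; lookahead ∈ FOLLOW(E) = {*, $}
Action: reduce (E -> E*M)


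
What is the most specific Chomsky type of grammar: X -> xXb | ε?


Single nonterminal LHS, but x^n b^n is not regular
Classification: Type 2 (Context-Free)


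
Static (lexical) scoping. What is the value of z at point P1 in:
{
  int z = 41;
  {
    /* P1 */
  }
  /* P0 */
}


P1's block does not declare z; resolves to the enclosing declaration at depth 0
z = 41


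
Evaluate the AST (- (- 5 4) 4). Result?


Evaluate inner: (- 5 4) = 1
Evaluate root: (- 1 4) = -3
Result: -3


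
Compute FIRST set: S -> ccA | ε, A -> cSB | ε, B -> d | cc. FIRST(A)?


Per alternative of A: FIRST(cSB) = {c}; FIRST(ε) = {ε}
FIRST(A) = {c, ε}


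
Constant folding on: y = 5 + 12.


5 + 12 = 17 at compile time
Optimized: y = 17


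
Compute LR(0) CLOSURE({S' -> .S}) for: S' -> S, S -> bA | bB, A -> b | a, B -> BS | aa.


Start: S' -> .S
For each item with dot before a nonterminal B, add B -> .γ for every B-production
Closure: [S' -> .S, S -> .bA, S -> .bB]


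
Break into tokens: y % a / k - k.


Scan left to right, longest-match per lexeme
Tokens: ID(y), OP(%), ID(a), OP(/), ID(k), OP(-), ID(k)


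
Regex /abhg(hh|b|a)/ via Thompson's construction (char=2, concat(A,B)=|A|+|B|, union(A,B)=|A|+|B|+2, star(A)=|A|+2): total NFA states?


Syntax tree has 8 char leaf(s), 2 union(s), 0 star(s)
chars contribute 8×2 = 16; each union adds +2; each star adds +2
Total: 16 + 4 + 0 = 20 states


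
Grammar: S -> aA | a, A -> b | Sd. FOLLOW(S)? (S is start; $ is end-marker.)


$ ∈ FOLLOW(S). For each A -> αBβ: add FIRST(β)\{ε} to FOLLOW(B); if β nullable, add FOLLOW(A).
FOLLOW(S) = {$, d}


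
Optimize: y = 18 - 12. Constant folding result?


18 - 12 = 6 at compile time
Optimized: y = 6


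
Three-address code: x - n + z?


Break into single-operator statements:
t1 = x - n
t2 = t1 + z


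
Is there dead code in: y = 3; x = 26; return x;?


y is assigned but never read
Dead: 'y = 3'


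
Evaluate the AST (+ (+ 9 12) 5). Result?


Evaluate inner: (+ 9 12) = 21
Evaluate root: (+ 21 5) = 26
Result: 26


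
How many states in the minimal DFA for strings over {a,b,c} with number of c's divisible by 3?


Track (count of c) mod 3: states 0..2, accept at 0
Minimal DFA: 3 states


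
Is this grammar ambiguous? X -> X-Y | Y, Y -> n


precedence layered via separate nonterminal Y: deterministic
Unambiguous


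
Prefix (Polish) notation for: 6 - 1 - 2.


left-to-right (same/higher precedence on left): tree is (- (- 6 1) 2)
Prefix: - - 6 1 2


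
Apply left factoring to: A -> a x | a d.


Common prefix: 'a'
Factored: A -> a A', A' -> x | d


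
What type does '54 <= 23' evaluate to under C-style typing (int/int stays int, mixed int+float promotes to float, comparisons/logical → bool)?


Operand types: int <= int
Rule: comparison yields bool
Result type: bool


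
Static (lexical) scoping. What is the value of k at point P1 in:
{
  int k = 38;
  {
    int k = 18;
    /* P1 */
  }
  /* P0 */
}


k declared in the same block as P1
k = 18


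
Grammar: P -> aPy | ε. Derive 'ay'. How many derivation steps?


Derivation: P => aPy => ay
Steps: 2


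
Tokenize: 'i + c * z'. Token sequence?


Scan left to right, longest-match per lexeme
Tokens: ID(i), OP(+), ID(c), OP(*), ID(z)


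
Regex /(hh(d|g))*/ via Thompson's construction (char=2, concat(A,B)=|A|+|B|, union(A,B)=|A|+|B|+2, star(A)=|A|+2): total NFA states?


Syntax tree has 4 char leaf(s), 1 union(s), 1 star(s)
chars contribute 4×2 = 8; each union adds +2; each star adds +2
Total: 8 + 2 + 2 = 12 states


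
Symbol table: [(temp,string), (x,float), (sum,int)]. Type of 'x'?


Lookup 'x' → type float


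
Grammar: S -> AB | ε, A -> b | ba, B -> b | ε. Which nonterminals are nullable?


A nonterminal is nullable iff some alternative derives ε (directly, or every symbol in it is nullable)
Nullable: {B, S}


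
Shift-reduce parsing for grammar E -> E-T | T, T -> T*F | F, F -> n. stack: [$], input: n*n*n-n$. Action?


no handle on stack; shift 'n'
Action: shift


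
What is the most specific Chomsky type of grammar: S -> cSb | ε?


Single nonterminal LHS, but c^n b^n is not regular
Classification: Type 2 (Context-Free)


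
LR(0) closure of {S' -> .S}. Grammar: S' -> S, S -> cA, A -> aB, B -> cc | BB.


Start: S' -> .S
For each item with dot before a nonterminal B, add B -> .γ for every B-production
Closure: [S' -> .S, S -> .cA]


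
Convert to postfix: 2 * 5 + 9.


Left to right (same or higher precedence on left)
Postfix: 2 5 * 9 +


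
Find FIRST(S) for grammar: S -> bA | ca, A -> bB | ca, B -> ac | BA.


Per alternative of S: FIRST(bA) = {b}; FIRST(ca) = {c}
FIRST(S) = {b, c}


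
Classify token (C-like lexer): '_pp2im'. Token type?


Pattern: letter/underscore followed by alphanumerics, not a keyword
Type: IDENTIFIER


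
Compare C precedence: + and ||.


'+' is additive (level 9); '||' is logical OR (level 1)
Higher level binds tighter
'+' has higher precedence than '||'


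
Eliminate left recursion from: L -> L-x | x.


Left-recursive alternatives: L-x; non-recursive: x
Introduce L': L -> xL', L' -> -xL' | ε


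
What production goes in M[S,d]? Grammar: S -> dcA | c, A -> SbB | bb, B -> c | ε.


For [S, d]: 'd' ∈ FIRST(dcA)
Entry: S -> dcA


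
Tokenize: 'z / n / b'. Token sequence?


Scan left to right, longest-match per lexeme
Tokens: ID(z), OP(/), ID(n), OP(/), ID(b)


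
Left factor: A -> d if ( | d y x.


Common prefix: 'd'
Factored: A -> d A', A' -> if ( | y x


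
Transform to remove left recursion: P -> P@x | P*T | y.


Left-recursive alternatives: P@x, P*T; non-recursive: y
Introduce P': P -> yP', P' -> @xP' | *TP' | ε


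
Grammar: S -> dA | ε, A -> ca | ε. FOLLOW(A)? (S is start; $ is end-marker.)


$ ∈ FOLLOW(S). For each A -> αBβ: add FIRST(β)\{ε} to FOLLOW(B); if β nullable, add FOLLOW(A).
FOLLOW(A) = {$}


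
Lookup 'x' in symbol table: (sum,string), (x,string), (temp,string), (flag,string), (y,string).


Lookup 'x' → type string


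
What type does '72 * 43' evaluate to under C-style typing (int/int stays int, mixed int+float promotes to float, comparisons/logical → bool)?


Operand types: int * int
Rule: mixed int/float promotes to float; int/int stays int
Result type: int


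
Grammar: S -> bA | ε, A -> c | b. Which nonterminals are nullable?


A nonterminal is nullable iff some alternative derives ε (directly, or every symbol in it is nullable)
Nullable: {S}


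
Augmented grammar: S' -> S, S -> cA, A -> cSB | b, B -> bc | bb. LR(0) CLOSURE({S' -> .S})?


Start: S' -> .S
For each item with dot before a nonterminal B, add B -> .γ for every B-production
Closure: [S' -> .S, S -> .cA]


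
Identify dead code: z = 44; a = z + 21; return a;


z is read by a's definition; a is returned
No dead code


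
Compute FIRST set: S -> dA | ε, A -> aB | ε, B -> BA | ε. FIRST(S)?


Per alternative of S: FIRST(dA) = {d}; FIRST(ε) = {ε}
FIRST(S) = {d, ε}


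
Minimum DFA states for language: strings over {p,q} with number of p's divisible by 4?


Track (count of p) mod 4: states 0..3, accept at 0
Minimal DFA: 4 states


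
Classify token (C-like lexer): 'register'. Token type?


Pattern: reserved word
Type: KEYWORD


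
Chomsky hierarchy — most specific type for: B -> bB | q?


Right-linear: every RHS is a terminal or a terminal followed by one nonterminal
Classification: Type 3 (Regular)


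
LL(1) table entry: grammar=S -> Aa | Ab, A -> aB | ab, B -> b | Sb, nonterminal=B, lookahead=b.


For [B, b]: 'b' ∈ FIRST(b)
Entry: B -> b


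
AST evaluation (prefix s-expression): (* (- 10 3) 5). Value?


Evaluate inner: (- 10 3) = 7
Evaluate root: (* 7 5) = 35
Result: 35


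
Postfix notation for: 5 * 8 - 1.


Left to right (same or higher precedence on left)
Postfix: 5 8 * 1 -


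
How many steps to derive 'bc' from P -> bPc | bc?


Derivation: P => bc
Steps: 1


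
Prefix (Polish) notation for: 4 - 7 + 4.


left-to-right (same/higher precedence on left): tree is (+ (- 4 7) 4)
Prefix: + - 4 7 4


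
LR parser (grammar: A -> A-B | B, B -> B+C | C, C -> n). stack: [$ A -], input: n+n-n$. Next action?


no handle ('A-' is not any RHS); shift 'n'
Action: shift


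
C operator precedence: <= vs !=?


'<=' is relational (level 7); '!=' is equality (level 6)
Higher level binds tighter
'<=' has higher precedence than '!='


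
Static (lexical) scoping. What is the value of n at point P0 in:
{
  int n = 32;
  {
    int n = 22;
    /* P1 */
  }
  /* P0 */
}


n declared in the same block as P0
n = 32


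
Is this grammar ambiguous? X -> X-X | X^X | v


'v-v^v' has two parse trees (no precedence encoded between - and ^)
Ambiguous


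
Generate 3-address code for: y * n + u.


Break into single-operator statements:
t1 = y * n
t2 = t1 + u


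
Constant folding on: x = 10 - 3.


10 - 3 = 7 at compile time
Optimized: x = 7


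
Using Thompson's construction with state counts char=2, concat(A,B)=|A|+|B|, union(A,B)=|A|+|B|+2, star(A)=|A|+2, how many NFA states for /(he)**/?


Syntax tree has 2 char leaf(s), 0 union(s), 2 star(s)
chars contribute 2×2 = 4; each union adds +2; each star adds +2
Total: 4 + 0 + 4 = 8 states


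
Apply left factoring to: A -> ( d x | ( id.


Common prefix: '('
Factored: A -> ( A', A' -> d x | id


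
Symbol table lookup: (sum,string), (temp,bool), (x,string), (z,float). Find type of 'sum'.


Lookup 'sum' → type string


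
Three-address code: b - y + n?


Break into single-operator statements:
t1 = b - y
t2 = t1 + n


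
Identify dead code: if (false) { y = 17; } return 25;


condition is constant false, so the whole block is unreachable
Dead: 'if (false) { y = 17; }'


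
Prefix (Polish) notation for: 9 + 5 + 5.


left-to-right (same/higher precedence on left): tree is (+ (+ 9 5) 5)
Prefix: + + 9 5 5


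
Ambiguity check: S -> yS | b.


right-linear, alternatives start with distinct terminals 'y' vs 'b': unique leftmost derivation
Unambiguous


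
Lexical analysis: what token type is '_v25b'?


Pattern: letter/underscore followed by alphanumerics, not a keyword
Type: IDENTIFIER


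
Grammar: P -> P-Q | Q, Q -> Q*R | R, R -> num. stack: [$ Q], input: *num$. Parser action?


shift '*' to continue Q -> Q*R
Action: shift


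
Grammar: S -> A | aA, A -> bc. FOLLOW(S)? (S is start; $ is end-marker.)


$ ∈ FOLLOW(S). For each A -> αBβ: add FIRST(β)\{ε} to FOLLOW(B); if β nullable, add FOLLOW(A).
FOLLOW(S) = {$}


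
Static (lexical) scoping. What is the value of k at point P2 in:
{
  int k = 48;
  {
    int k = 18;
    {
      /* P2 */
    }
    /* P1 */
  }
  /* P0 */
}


P2's block does not declare k; resolves to the enclosing declaration at depth 1
k = 18


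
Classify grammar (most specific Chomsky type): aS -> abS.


LHS has context (more than one symbol) and |LHS| ≤ |RHS|
Classification: Type 1 (Context-Sensitive)


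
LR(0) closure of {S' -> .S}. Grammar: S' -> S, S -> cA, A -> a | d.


Start: S' -> .S
For each item with dot before a nonterminal B, add B -> .γ for every B-production
Closure: [S' -> .S, S -> .cA]


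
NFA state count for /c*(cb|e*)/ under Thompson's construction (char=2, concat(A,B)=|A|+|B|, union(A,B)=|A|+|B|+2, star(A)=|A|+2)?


Syntax tree has 4 char leaf(s), 1 union(s), 2 star(s)
chars contribute 4×2 = 8; each union adds +2; each star adds +2
Total: 8 + 2 + 4 = 14 states


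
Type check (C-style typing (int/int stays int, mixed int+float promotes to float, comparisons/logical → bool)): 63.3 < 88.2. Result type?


Operand types: float < float
Rule: comparison yields bool
Result type: bool


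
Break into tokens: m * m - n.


Scan left to right, longest-match per lexeme
Tokens: ID(m), OP(*), ID(m), OP(-), ID(n)


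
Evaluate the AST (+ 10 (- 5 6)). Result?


Evaluate inner: (- 5 6) = -1
Evaluate root: (+ 10 -1) = 9
Result: 9


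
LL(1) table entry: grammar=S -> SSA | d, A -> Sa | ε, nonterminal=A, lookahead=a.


For [A, a]: ε is nullable and 'a' ∈ FOLLOW(A)
Entry: A -> ε


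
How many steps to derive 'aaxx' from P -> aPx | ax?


Derivation: P => aPx => aaxx
Steps: 2


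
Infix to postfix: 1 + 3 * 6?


* has higher precedence, evaluate 3*6 first
Postfix: 1 3 6 * +


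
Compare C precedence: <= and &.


'<=' is relational (level 7); '&' is bitwise AND (level 5)
Higher level binds tighter
'<=' has higher precedence than '&'


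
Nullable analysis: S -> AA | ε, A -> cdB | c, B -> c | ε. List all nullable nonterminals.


A nonterminal is nullable iff some alternative derives ε (directly, or every symbol in it is nullable)
Nullable: {B, S}


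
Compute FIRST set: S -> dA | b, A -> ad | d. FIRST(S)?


Per alternative of S: FIRST(dA) = {d}; FIRST(b) = {b}
FIRST(S) = {b, d}


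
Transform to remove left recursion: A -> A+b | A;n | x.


Left-recursive alternatives: A+b, A;n; non-recursive: x
Introduce A': A -> xA', A' -> +bA' | ;nA' | ε


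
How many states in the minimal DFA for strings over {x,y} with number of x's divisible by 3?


Track (count of x) mod 3: states 0..2, accept at 0
Minimal DFA: 3 states


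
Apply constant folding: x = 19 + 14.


19 + 14 = 33 at compile time
Optimized: x = 33


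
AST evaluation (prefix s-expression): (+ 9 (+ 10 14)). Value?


Evaluate inner: (+ 10 14) = 24
Evaluate root: (+ 9 24) = 33
Result: 33


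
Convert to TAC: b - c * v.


Break into single-operator statements:
t1 = c * v
t2 = b - t1


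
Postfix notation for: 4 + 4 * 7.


* has higher precedence, evaluate 4*7 first
Postfix: 4 4 7 * +
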